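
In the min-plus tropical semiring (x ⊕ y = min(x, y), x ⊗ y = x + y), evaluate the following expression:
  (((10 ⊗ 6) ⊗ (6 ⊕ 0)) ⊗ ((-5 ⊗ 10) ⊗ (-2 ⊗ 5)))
(((10 ⊗ 6) ⊗ (6 ⊕ 0)) ⊗ ((-5 ⊗ 10) ⊗ (-2 ⊗ 5))) = 24

Expand innermost to outermost. Recall ⊕ takes the minimum of its arguments and ⊗ takes their sum. Working out the expression (((10 ⊗ 6) ⊗ (6 ⊕ 0)) ⊗ ((-5 ⊗ 10) ⊗ (-2 ⊗ 5))) gives 24.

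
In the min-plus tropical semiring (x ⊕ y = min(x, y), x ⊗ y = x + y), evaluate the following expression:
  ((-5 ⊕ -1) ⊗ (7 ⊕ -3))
((-5 ⊕ -1) ⊗ (7 ⊕ -3)) = -8

Expand innermost to outermost. Recall ⊕ takes the minimum of its arguments and ⊗ takes their sum. Working out the expression ((-5 ⊕ -1) ⊗ (7 ⊕ -3)) gives -8.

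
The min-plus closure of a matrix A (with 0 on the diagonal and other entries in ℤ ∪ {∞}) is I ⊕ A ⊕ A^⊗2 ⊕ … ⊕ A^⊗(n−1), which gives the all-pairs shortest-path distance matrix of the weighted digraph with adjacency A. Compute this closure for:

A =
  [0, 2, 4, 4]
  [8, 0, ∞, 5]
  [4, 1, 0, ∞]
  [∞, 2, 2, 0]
Closure =
  [0, 2, 4, 4]
  [8, 0, 7, 5]
  [4, 1, 0, 6]
  [6, 2, 2, 0]

This is the Floyd-Warshall all-pairs shortest-path computation. For each intermediate vertex k = 0, 1, …, 3, update dist[i][j] ← min(dist[i][j], dist[i][k] + dist[k][j]). The final matrix gives, for each (i, j), the minimum total weight of any directed path from i to j (possibly empty when i = j).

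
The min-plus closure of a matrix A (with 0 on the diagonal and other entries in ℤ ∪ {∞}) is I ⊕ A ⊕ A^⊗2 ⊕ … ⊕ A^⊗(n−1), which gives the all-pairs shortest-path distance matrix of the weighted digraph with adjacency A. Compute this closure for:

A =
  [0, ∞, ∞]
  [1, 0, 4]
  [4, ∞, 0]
Closure =
  [0, ∞, ∞]
  [1, 0, 4]
  [4, ∞, 0]

This is the Floyd-Warshall all-pairs shortest-path computation. For each intermediate vertex k = 0, 1, …, 2, update dist[i][j] ← min(dist[i][j], dist[i][k] + dist[k][j]). The final matrix gives, for each (i, j), the minimum total weight of any directed path from i to j (possibly empty when i = j).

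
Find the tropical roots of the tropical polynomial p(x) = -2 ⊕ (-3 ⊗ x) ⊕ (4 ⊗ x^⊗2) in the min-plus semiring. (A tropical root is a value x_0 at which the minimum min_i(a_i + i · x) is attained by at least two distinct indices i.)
Roots: {-7, 1}

Each tropical root is a break point of the lower envelope of the lines y = a_i + i · x (there are 3 lines, with slopes 0, 1, ..., 2). Only the lines that attain the minimum somewhere contribute to roots; other lines are dominated. Here the surviving (envelope) indices are i = 2, i = 1, i = 0.
Intersections between consecutive envelope lines give the roots: for adjacent envelope indices i < j the intersection is x = (a_i − a_j) / (j − i). Reading off the sorted break points: {-7, 1}.
Verification: at each break x_0, at least two indices attain the minimum of min_i(a_i + i · x_0).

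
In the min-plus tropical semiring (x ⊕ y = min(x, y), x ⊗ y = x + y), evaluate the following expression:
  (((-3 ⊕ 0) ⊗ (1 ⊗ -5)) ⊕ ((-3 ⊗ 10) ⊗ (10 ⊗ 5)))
(((-3 ⊕ 0) ⊗ (1 ⊗ -5)) ⊕ ((-3 ⊗ 10) ⊗ (10 ⊗ 5))) = -7

Expand innermost to outermost. Recall ⊕ takes the minimum of its arguments and ⊗ takes their sum. Working out the expression (((-3 ⊕ 0) ⊗ (1 ⊗ -5)) ⊕ ((-3 ⊗ 10) ⊗ (10 ⊗ 5))) gives -7.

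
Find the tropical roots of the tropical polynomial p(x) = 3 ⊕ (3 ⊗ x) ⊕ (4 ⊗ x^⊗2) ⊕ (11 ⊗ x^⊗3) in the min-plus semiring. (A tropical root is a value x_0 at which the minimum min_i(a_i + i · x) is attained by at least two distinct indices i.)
Roots: {-7, -1, 0}

Each tropical root is a break point of the lower envelope of the lines y = a_i + i · x (there are 4 lines, with slopes 0, 1, ..., 3). Only the lines that attain the minimum somewhere contribute to roots; other lines are dominated. Here the surviving (envelope) indices are i = 3, i = 2, i = 1, i = 0.
Intersections between consecutive envelope lines give the roots: for adjacent envelope indices i < j the intersection is x = (a_i − a_j) / (j − i). Reading off the sorted break points: {-7, -1, 0}.
Verification: at each break x_0, at least two indices attain the minimum of min_i(a_i + i · x_0).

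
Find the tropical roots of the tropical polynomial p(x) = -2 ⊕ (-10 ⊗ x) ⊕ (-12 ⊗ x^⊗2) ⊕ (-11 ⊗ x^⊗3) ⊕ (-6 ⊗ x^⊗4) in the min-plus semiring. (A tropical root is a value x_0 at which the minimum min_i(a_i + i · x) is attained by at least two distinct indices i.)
Roots: {-5, -1, 2, 8}

Each tropical root is a break point of the lower envelope of the lines y = a_i + i · x (there are 5 lines, with slopes 0, 1, ..., 4). Only the lines that attain the minimum somewhere contribute to roots; other lines are dominated. Here the surviving (envelope) indices are i = 4, i = 3, i = 2, i = 1, i = 0.
Intersections between consecutive envelope lines give the roots: for adjacent envelope indices i < j the intersection is x = (a_i − a_j) / (j − i). Reading off the sorted break points: {-5, -1, 2, 8}.
Verification: at each break x_0, at least two indices attain the minimum of min_i(a_i + i · x_0).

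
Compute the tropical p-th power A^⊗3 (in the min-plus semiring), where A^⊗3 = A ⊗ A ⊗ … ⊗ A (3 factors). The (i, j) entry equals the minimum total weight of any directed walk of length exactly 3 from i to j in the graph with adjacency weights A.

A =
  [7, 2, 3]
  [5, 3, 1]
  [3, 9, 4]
A^⊗3 =
  [6, 8, 6]
  [7, 6, 7]
  [9, 8, 6]

Each entry (A^⊗3)_ij equals the minimum over all length-3 walks i = v_0 → v_1 → … → v_3 = j of Σ_t A[v_t][v_{t+1}]. For example, for (i, j) = (0, 2) we minimise over 9 possible intermediate vertex sequences; the minimum is 6, attained along the walk 0 → 1 → 1 → 2.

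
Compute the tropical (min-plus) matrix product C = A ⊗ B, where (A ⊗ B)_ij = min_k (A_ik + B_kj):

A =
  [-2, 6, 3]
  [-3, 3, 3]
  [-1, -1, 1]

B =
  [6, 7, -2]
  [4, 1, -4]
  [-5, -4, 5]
A ⊗ B =
  [-2, -1, -4]
  [-2, -1, -5]
  [-4, -3, -5]

Apply the min-plus product entry-by-entry:
  C[0][0] = min over k of (A[0][0] + B[0][0] = -2 + 6 = 4, A[0][1] + B[1][0] = 6 + 4 = 10, A[0][2] + B[2][0] = 3 + -5 = -2) = -2 (attained at k = 2)
  C[0][1] = min over k of (A[0][0] + B[0][1] = -2 + 7 = 5, A[0][1] + B[1][1] = 6 + 1 = 7, A[0][2] + B[2][1] = 3 + -4 = -1) = -1 (attained at k = 2)
  C[0][2] = min over k of (A[0][0] + B[0][2] = -2 + -2 = -4, A[0][1] + B[1][2] = 6 + -4 = 2, A[0][2] + B[2][2] = 3 + 5 = 8) = -4 (attained at k = 0)
  C[1][0] = min over k of (A[1][0] + B[0][0] = -3 + 6 = 3, A[1][1] + B[1][0] = 3 + 4 = 7, A[1][2] + B[2][0] = 3 + -5 = -2) = -2 (attained at k = 2)
  C[1][1] = min over k of (A[1][0] + B[0][1] = -3 + 7 = 4, A[1][1] + B[1][1] = 3 + 1 = 4, A[1][2] + B[2][1] = 3 + -4 = -1) = -1 (attained at k = 2)
  C[1][2] = min over k of (A[1][0] + B[0][2] = -3 + -2 = -5, A[1][1] + B[1][2] = 3 + -4 = -1, A[1][2] + B[2][2] = 3 + 5 = 8) = -5 (attained at k = 0)
  C[2][0] = min over k of (A[2][0] + B[0][0] = -1 + 6 = 5, A[2][1] + B[1][0] = -1 + 4 = 3, A[2][2] + B[2][0] = 1 + -5 = -4) = -4 (attained at k = 2)
  C[2][1] = min over k of (A[2][0] + B[0][1] = -1 + 7 = 6, A[2][1] + B[1][1] = -1 + 1 = 0, A[2][2] + B[2][1] = 1 + -4 = -3) = -3 (attained at k = 2)
  C[2][2] = min over k of (A[2][0] + B[0][2] = -1 + -2 = -3, A[2][1] + B[1][2] = -1 + -4 = -5, A[2][2] + B[2][2] = 1 + 5 = 6) = -5 (attained at k = 1)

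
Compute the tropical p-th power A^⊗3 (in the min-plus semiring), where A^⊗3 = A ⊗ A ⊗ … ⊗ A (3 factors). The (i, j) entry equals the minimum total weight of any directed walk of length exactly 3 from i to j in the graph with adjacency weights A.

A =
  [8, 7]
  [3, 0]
A^⊗3 =
  [10, 7]
  [3, 0]

Each entry (A^⊗3)_ij equals the minimum over all length-3 walks i = v_0 → v_1 → … → v_3 = j of Σ_t A[v_t][v_{t+1}]. For example, for (i, j) = (0, 1) we minimise over 4 possible intermediate vertex sequences; the minimum is 7, attained along the walk 0 → 1 → 1 → 1.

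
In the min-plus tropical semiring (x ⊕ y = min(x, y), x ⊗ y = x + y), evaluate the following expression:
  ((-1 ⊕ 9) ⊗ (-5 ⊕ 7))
((-1 ⊕ 9) ⊗ (-5 ⊕ 7)) = -6

Expand innermost to outermost. Recall ⊕ takes the minimum of its arguments and ⊗ takes their sum. Working out the expression ((-1 ⊕ 9) ⊗ (-5 ⊕ 7)) gives -6.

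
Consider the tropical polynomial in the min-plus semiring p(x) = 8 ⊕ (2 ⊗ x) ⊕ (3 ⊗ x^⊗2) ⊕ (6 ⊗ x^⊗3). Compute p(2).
p(2) = 4

A tropical monomial a ⊗ x^⊗i evaluates to a + i · x. Evaluating each term at x = 2:
  Term 0 contributes 8 + 0 · 2 = 8
  Term 1 contributes 2 + 1 · 2 = 4
  Term 2 contributes 3 + 2 · 2 = 7
  Term 3 contributes 6 + 3 · 2 = 12
p(2) = ⊕ of these = min[8, 4, 7, 12] = 4.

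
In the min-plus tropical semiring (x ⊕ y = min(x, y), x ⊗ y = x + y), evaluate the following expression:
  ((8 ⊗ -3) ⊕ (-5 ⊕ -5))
((8 ⊗ -3) ⊕ (-5 ⊕ -5)) = -5

Expand innermost to outermost. Recall ⊕ takes the minimum of its arguments and ⊗ takes their sum. Working out the expression ((8 ⊗ -3) ⊕ (-5 ⊕ -5)) gives -5.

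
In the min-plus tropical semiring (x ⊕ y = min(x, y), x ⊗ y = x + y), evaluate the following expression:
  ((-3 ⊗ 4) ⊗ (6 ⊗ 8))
((-3 ⊗ 4) ⊗ (6 ⊗ 8)) = 15

Expand innermost to outermost. Recall ⊕ takes the minimum of its arguments and ⊗ takes their sum. Working out the expression ((-3 ⊗ 4) ⊗ (6 ⊗ 8)) gives 15.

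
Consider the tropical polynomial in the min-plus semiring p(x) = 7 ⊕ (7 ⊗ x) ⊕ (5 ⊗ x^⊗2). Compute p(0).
p(0) = 5

A tropical monomial a ⊗ x^⊗i evaluates to a + i · x. Evaluating each term at x = 0:
  Term 0 contributes 7 + 0 · 0 = 7
  Term 1 contributes 7 + 1 · 0 = 7
  Term 2 contributes 5 + 2 · 0 = 5
p(0) = ⊕ of these = min[7, 7, 5] = 5.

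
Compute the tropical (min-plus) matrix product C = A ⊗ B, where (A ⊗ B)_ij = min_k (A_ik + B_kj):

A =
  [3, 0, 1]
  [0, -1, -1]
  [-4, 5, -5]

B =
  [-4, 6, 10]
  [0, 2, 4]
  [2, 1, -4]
A ⊗ B =
  [-1, 2, -3]
  [-4, 0, -5]
  [-8, -4, -9]

Apply the min-plus product entry-by-entry:
  C[0][0] = min over k of (A[0][0] + B[0][0] = 3 + -4 = -1, A[0][1] + B[1][0] = 0 + 0 = 0, A[0][2] + B[2][0] = 1 + 2 = 3) = -1 (attained at k = 0)
  C[0][1] = min over k of (A[0][0] + B[0][1] = 3 + 6 = 9, A[0][1] + B[1][1] = 0 + 2 = 2, A[0][2] + B[2][1] = 1 + 1 = 2) = 2 (attained at k = 1)
  C[0][2] = min over k of (A[0][0] + B[0][2] = 3 + 10 = 13, A[0][1] + B[1][2] = 0 + 4 = 4, A[0][2] + B[2][2] = 1 + -4 = -3) = -3 (attained at k = 2)
  C[1][0] = min over k of (A[1][0] + B[0][0] = 0 + -4 = -4, A[1][1] + B[1][0] = -1 + 0 = -1, A[1][2] + B[2][0] = -1 + 2 = 1) = -4 (attained at k = 0)
  C[1][1] = min over k of (A[1][0] + B[0][1] = 0 + 6 = 6, A[1][1] + B[1][1] = -1 + 2 = 1, A[1][2] + B[2][1] = -1 + 1 = 0) = 0 (attained at k = 2)
  C[1][2] = min over k of (A[1][0] + B[0][2] = 0 + 10 = 10, A[1][1] + B[1][2] = -1 + 4 = 3, A[1][2] + B[2][2] = -1 + -4 = -5) = -5 (attained at k = 2)
  C[2][0] = min over k of (A[2][0] + B[0][0] = -4 + -4 = -8, A[2][1] + B[1][0] = 5 + 0 = 5, A[2][2] + B[2][0] = -5 + 2 = -3) = -8 (attained at k = 0)
  C[2][1] = min over k of (A[2][0] + B[0][1] = -4 + 6 = 2, A[2][1] + B[1][1] = 5 + 2 = 7, A[2][2] + B[2][1] = -5 + 1 = -4) = -4 (attained at k = 2)
  C[2][2] = min over k of (A[2][0] + B[0][2] = -4 + 10 = 6, A[2][1] + B[1][2] = 5 + 4 = 9, A[2][2] + B[2][2] = -5 + -4 = -9) = -9 (attained at k = 2)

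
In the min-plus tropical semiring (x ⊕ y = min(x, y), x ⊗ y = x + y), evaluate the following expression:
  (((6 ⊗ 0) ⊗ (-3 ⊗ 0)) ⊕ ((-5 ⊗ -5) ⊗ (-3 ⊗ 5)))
(((6 ⊗ 0) ⊗ (-3 ⊗ 0)) ⊕ ((-5 ⊗ -5) ⊗ (-3 ⊗ 5))) = -8

Expand innermost to outermost. Recall ⊕ takes the minimum of its arguments and ⊗ takes their sum. Working out the expression (((6 ⊗ 0) ⊗ (-3 ⊗ 0)) ⊕ ((-5 ⊗ -5) ⊗ (-3 ⊗ 5))) gives -8.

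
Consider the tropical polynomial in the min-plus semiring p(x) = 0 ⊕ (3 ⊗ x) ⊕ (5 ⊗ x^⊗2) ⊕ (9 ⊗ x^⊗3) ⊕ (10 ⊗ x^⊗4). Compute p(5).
p(5) = 0

A tropical monomial a ⊗ x^⊗i evaluates to a + i · x. Evaluating each term at x = 5:
  Term 0 contributes 0 + 0 · 5 = 0
  Term 1 contributes 3 + 1 · 5 = 8
  Term 2 contributes 5 + 2 · 5 = 15
  Term 3 contributes 9 + 3 · 5 = 24
  Term 4 contributes 10 + 4 · 5 = 30
p(5) = ⊕ of these = min[0, 8, 15, 24, 30] = 0.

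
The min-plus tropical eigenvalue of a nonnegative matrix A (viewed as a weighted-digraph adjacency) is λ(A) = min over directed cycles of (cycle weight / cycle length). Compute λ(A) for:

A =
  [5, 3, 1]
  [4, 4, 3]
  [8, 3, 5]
λ(A) = 8/3

Enumerate directed cycles and compute their means (weight / length). Sample:
  cycle 0 → 0: weight = 5, length = 1, mean = 5/1 ≈ 5.000
  cycle 1 → 1: weight = 4, length = 1, mean = 4/1 ≈ 4.000
  cycle 2 → 2: weight = 5, length = 1, mean = 5/1 ≈ 5.000
  cycle 0 → 1 → 0: weight = 7, length = 2, mean = 7/2 ≈ 3.500
  cycle 0 → 2 → 0: weight = 9, length = 2, mean = 9/2 ≈ 4.500
  cycle 1 → 0 → 1: weight = 7, length = 2, mean = 7/2 ≈ 3.500
Minimum mean = 2.667, attained e.g. along the cycle 0 → 2 → 1 → 0 with weight 8 and length 3. So λ(A) = 8/3 = 8/3.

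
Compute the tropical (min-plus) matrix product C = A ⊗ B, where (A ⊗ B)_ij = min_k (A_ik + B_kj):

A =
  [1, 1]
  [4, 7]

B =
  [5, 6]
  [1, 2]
A ⊗ B =
  [2, 3]
  [8, 9]

Apply the min-plus product entry-by-entry:
  C[0][0] = min over k of (A[0][0] + B[0][0] = 1 + 5 = 6, A[0][1] + B[1][0] = 1 + 1 = 2) = 2 (attained at k = 1)
  C[0][1] = min over k of (A[0][0] + B[0][1] = 1 + 6 = 7, A[0][1] + B[1][1] = 1 + 2 = 3) = 3 (attained at k = 1)
  C[1][0] = min over k of (A[1][0] + B[0][0] = 4 + 5 = 9, A[1][1] + B[1][0] = 7 + 1 = 8) = 8 (attained at k = 1)
  C[1][1] = min over k of (A[1][0] + B[0][1] = 4 + 6 = 10, A[1][1] + B[1][1] = 7 + 2 = 9) = 9 (attained at k = 1)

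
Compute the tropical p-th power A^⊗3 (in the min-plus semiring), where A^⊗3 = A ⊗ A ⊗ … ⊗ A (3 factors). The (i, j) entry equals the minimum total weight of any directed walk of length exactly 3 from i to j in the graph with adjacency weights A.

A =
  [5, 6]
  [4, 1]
A^⊗3 =
  [11, 8]
  [6, 3]

Each entry (A^⊗3)_ij equals the minimum over all length-3 walks i = v_0 → v_1 → … → v_3 = j of Σ_t A[v_t][v_{t+1}]. For example, for (i, j) = (0, 1) we minimise over 4 possible intermediate vertex sequences; the minimum is 8, attained along the walk 0 → 1 → 1 → 1.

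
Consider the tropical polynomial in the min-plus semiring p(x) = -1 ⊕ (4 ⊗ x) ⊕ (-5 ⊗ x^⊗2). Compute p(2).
p(2) = -1

A tropical monomial a ⊗ x^⊗i evaluates to a + i · x. Evaluating each term at x = 2:
  Term 0 contributes -1 + 0 · 2 = -1
  Term 1 contributes 4 + 1 · 2 = 6
  Term 2 contributes -5 + 2 · 2 = -1
p(2) = ⊕ of these = min[-1, 6, -1] = -1.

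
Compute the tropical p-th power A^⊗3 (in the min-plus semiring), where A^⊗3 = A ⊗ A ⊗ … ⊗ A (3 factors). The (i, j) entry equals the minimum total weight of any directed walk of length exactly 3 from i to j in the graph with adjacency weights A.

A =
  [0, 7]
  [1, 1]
A^⊗3 =
  [0, 7]
  [1, 3]

Each entry (A^⊗3)_ij equals the minimum over all length-3 walks i = v_0 → v_1 → … → v_3 = j of Σ_t A[v_t][v_{t+1}]. For example, for (i, j) = (0, 1) we minimise over 4 possible intermediate vertex sequences; the minimum is 7, attained along the walk 0 → 0 → 0 → 1.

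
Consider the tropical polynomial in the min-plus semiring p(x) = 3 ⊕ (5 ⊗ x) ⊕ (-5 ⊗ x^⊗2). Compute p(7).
p(7) = 3

A tropical monomial a ⊗ x^⊗i evaluates to a + i · x. Evaluating each term at x = 7:
  Term 0 contributes 3 + 0 · 7 = 3
  Term 1 contributes 5 + 1 · 7 = 12
  Term 2 contributes -5 + 2 · 7 = 9
p(7) = ⊕ of these = min[3, 12, 9] = 3.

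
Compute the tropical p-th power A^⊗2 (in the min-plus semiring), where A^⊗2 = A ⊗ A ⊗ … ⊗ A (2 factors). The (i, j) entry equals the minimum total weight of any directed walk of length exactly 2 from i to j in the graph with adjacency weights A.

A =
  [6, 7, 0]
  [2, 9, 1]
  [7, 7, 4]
A^⊗2 =
  [7, 7, 4]
  [8, 8, 2]
  [9, 11, 7]

Each entry (A^⊗2)_ij equals the minimum over all length-2 walks i = v_0 → v_1 → … → v_2 = j of Σ_t A[v_t][v_{t+1}]. For example, for (i, j) = (0, 2) we minimise over 3 possible intermediate vertex sequences; the minimum is 4, attained along the walk 0 → 2 → 2.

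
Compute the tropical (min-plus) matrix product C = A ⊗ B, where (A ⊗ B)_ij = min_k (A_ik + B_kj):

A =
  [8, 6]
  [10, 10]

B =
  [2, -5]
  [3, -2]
A ⊗ B =
  [9, 3]
  [12, 5]

Apply the min-plus product entry-by-entry:
  C[0][0] = min over k of (A[0][0] + B[0][0] = 8 + 2 = 10, A[0][1] + B[1][0] = 6 + 3 = 9) = 9 (attained at k = 1)
  C[0][1] = min over k of (A[0][0] + B[0][1] = 8 + -5 = 3, A[0][1] + B[1][1] = 6 + -2 = 4) = 3 (attained at k = 0)
  C[1][0] = min over k of (A[1][0] + B[0][0] = 10 + 2 = 12, A[1][1] + B[1][0] = 10 + 3 = 13) = 12 (attained at k = 0)
  C[1][1] = min over k of (A[1][0] + B[0][1] = 10 + -5 = 5, A[1][1] + B[1][1] = 10 + -2 = 8) = 5 (attained at k = 0)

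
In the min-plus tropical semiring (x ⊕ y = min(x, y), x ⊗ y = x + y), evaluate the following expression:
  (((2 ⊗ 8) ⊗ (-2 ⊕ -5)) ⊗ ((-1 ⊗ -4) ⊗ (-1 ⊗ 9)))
(((2 ⊗ 8) ⊗ (-2 ⊕ -5)) ⊗ ((-1 ⊗ -4) ⊗ (-1 ⊗ 9))) = 8

Expand innermost to outermost. Recall ⊕ takes the minimum of its arguments and ⊗ takes their sum. Working out the expression (((2 ⊗ 8) ⊗ (-2 ⊕ -5)) ⊗ ((-1 ⊗ -4) ⊗ (-1 ⊗ 9))) gives 8.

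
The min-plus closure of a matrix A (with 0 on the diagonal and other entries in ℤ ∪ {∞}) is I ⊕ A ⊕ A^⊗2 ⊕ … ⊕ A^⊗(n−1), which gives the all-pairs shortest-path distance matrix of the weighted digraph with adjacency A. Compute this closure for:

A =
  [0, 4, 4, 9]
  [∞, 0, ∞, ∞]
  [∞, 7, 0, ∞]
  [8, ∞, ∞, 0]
Closure =
  [0, 4, 4, 9]
  [∞, 0, ∞, ∞]
  [∞, 7, 0, ∞]
  [8, 12, 12, 0]

This is the Floyd-Warshall all-pairs shortest-path computation. For each intermediate vertex k = 0, 1, …, 3, update dist[i][j] ← min(dist[i][j], dist[i][k] + dist[k][j]). The final matrix gives, for each (i, j), the minimum total weight of any directed path from i to j (possibly empty when i = j).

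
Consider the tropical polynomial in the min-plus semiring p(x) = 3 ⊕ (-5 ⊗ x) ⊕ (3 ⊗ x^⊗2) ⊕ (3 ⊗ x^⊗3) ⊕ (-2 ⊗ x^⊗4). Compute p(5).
p(5) = 0

A tropical monomial a ⊗ x^⊗i evaluates to a + i · x. Evaluating each term at x = 5:
  Term 0 contributes 3 + 0 · 5 = 3
  Term 1 contributes -5 + 1 · 5 = 0
  Term 2 contributes 3 + 2 · 5 = 13
  Term 3 contributes 3 + 3 · 5 = 18
  Term 4 contributes -2 + 4 · 5 = 18
p(5) = ⊕ of these = min[3, 0, 13, 18, 18] = 0.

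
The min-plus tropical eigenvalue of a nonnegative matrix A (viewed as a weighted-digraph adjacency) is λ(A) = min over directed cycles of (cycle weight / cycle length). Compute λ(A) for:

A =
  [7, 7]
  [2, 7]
λ(A) = 9/2

Enumerate directed cycles and compute their means (weight / length). Sample:
  cycle 0 → 0: weight = 7, length = 1, mean = 7/1 ≈ 7.000
  cycle 1 → 1: weight = 7, length = 1, mean = 7/1 ≈ 7.000
  cycle 0 → 1 → 0: weight = 9, length = 2, mean = 9/2 ≈ 4.500
  cycle 1 → 0 → 1: weight = 9, length = 2, mean = 9/2 ≈ 4.500
Minimum mean = 4.500, attained e.g. along the cycle 0 → 1 → 0 with weight 9 and length 2. So λ(A) = 9/2 = 9/2.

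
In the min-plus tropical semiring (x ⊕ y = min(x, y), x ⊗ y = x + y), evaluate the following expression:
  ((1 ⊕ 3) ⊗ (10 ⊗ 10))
((1 ⊕ 3) ⊗ (10 ⊗ 10)) = 21

Expand innermost to outermost. Recall ⊕ takes the minimum of its arguments and ⊗ takes their sum. Working out the expression ((1 ⊕ 3) ⊗ (10 ⊗ 10)) gives 21.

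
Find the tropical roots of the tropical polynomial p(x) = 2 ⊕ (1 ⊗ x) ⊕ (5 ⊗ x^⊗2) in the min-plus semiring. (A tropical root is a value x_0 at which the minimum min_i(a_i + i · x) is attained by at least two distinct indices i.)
Roots: {-4, 1}

Each tropical root is a break point of the lower envelope of the lines y = a_i + i · x (there are 3 lines, with slopes 0, 1, ..., 2). Only the lines that attain the minimum somewhere contribute to roots; other lines are dominated. Here the surviving (envelope) indices are i = 2, i = 1, i = 0.
Intersections between consecutive envelope lines give the roots: for adjacent envelope indices i < j the intersection is x = (a_i − a_j) / (j − i). Reading off the sorted break points: {-4, 1}.
Verification: at each break x_0, at least two indices attain the minimum of min_i(a_i + i · x_0).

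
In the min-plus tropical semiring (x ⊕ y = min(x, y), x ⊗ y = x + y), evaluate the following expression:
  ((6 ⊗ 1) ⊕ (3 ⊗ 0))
((6 ⊗ 1) ⊕ (3 ⊗ 0)) = 3

Expand innermost to outermost. Recall ⊕ takes the minimum of its arguments and ⊗ takes their sum. Working out the expression ((6 ⊗ 1) ⊕ (3 ⊗ 0)) gives 3.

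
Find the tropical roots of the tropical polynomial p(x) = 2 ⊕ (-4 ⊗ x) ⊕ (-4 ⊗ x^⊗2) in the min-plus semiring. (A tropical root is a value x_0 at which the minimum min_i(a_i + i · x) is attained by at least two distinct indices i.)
Roots: {0, 6}

Each tropical root is a break point of the lower envelope of the lines y = a_i + i · x (there are 3 lines, with slopes 0, 1, ..., 2). Only the lines that attain the minimum somewhere contribute to roots; other lines are dominated. Here the surviving (envelope) indices are i = 2, i = 1, i = 0.
Intersections between consecutive envelope lines give the roots: for adjacent envelope indices i < j the intersection is x = (a_i − a_j) / (j − i). Reading off the sorted break points: {0, 6}.
Verification: at each break x_0, at least two indices attain the minimum of min_i(a_i + i · x_0).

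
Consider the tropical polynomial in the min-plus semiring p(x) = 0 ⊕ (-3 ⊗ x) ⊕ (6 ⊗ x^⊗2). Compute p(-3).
p(-3) = -6

A tropical monomial a ⊗ x^⊗i evaluates to a + i · x. Evaluating each term at x = -3:
  Term 0 contributes 0 + 0 · -3 = 0
  Term 1 contributes -3 + 1 · -3 = -6
  Term 2 contributes 6 + 2 · -3 = 0
p(-3) = ⊕ of these = min[0, -6, 0] = -6.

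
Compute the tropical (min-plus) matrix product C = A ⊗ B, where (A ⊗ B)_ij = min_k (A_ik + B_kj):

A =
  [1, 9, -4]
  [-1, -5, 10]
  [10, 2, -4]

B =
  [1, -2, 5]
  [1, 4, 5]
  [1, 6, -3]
A ⊗ B =
  [-3, -1, -7]
  [-4, -3, 0]
  [-3, 2, -7]

Apply the min-plus product entry-by-entry:
  C[0][0] = min over k of (A[0][0] + B[0][0] = 1 + 1 = 2, A[0][1] + B[1][0] = 9 + 1 = 10, A[0][2] + B[2][0] = -4 + 1 = -3) = -3 (attained at k = 2)
  C[0][1] = min over k of (A[0][0] + B[0][1] = 1 + -2 = -1, A[0][1] + B[1][1] = 9 + 4 = 13, A[0][2] + B[2][1] = -4 + 6 = 2) = -1 (attained at k = 0)
  C[0][2] = min over k of (A[0][0] + B[0][2] = 1 + 5 = 6, A[0][1] + B[1][2] = 9 + 5 = 14, A[0][2] + B[2][2] = -4 + -3 = -7) = -7 (attained at k = 2)
  C[1][0] = min over k of (A[1][0] + B[0][0] = -1 + 1 = 0, A[1][1] + B[1][0] = -5 + 1 = -4, A[1][2] + B[2][0] = 10 + 1 = 11) = -4 (attained at k = 1)
  C[1][1] = min over k of (A[1][0] + B[0][1] = -1 + -2 = -3, A[1][1] + B[1][1] = -5 + 4 = -1, A[1][2] + B[2][1] = 10 + 6 = 16) = -3 (attained at k = 0)
  C[1][2] = min over k of (A[1][0] + B[0][2] = -1 + 5 = 4, A[1][1] + B[1][2] = -5 + 5 = 0, A[1][2] + B[2][2] = 10 + -3 = 7) = 0 (attained at k = 1)
  C[2][0] = min over k of (A[2][0] + B[0][0] = 10 + 1 = 11, A[2][1] + B[1][0] = 2 + 1 = 3, A[2][2] + B[2][0] = -4 + 1 = -3) = -3 (attained at k = 2)
  C[2][1] = min over k of (A[2][0] + B[0][1] = 10 + -2 = 8, A[2][1] + B[1][1] = 2 + 4 = 6, A[2][2] + B[2][1] = -4 + 6 = 2) = 2 (attained at k = 2)
  C[2][2] = min over k of (A[2][0] + B[0][2] = 10 + 5 = 15, A[2][1] + B[1][2] = 2 + 5 = 7, A[2][2] + B[2][2] = -4 + -3 = -7) = -7 (attained at k = 2)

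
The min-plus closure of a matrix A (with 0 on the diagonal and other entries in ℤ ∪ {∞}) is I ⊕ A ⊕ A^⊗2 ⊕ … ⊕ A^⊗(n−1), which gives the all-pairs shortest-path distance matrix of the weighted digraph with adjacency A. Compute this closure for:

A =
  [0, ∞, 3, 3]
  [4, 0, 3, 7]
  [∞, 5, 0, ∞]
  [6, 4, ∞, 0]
Closure =
  [0, 7, 3, 3]
  [4, 0, 3, 7]
  [9, 5, 0, 12]
  [6, 4, 7, 0]

This is the Floyd-Warshall all-pairs shortest-path computation. For each intermediate vertex k = 0, 1, …, 3, update dist[i][j] ← min(dist[i][j], dist[i][k] + dist[k][j]). The final matrix gives, for each (i, j), the minimum total weight of any directed path from i to j (possibly empty when i = j).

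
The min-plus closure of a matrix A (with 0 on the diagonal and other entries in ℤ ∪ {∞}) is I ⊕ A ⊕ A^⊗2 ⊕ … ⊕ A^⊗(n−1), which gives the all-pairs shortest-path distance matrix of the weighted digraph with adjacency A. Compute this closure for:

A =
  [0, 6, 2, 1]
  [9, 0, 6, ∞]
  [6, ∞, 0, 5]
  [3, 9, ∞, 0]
Closure =
  [0, 6, 2, 1]
  [9, 0, 6, 10]
  [6, 12, 0, 5]
  [3, 9, 5, 0]

This is the Floyd-Warshall all-pairs shortest-path computation. For each intermediate vertex k = 0, 1, …, 3, update dist[i][j] ← min(dist[i][j], dist[i][k] + dist[k][j]). The final matrix gives, for each (i, j), the minimum total weight of any directed path from i to j (possibly empty when i = j).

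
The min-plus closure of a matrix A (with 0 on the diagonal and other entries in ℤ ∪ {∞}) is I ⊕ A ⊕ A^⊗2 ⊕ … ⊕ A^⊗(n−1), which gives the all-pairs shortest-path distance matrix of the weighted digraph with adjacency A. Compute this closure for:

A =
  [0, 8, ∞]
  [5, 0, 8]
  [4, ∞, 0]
Closure =
  [0, 8, 16]
  [5, 0, 8]
  [4, 12, 0]

This is the Floyd-Warshall all-pairs shortest-path computation. For each intermediate vertex k = 0, 1, …, 2, update dist[i][j] ← min(dist[i][j], dist[i][k] + dist[k][j]). The final matrix gives, for each (i, j), the minimum total weight of any directed path from i to j (possibly empty when i = j).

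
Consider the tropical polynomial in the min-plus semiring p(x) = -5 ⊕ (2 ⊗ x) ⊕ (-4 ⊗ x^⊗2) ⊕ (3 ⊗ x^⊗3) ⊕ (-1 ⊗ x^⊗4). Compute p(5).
p(5) = -5

A tropical monomial a ⊗ x^⊗i evaluates to a + i · x. Evaluating each term at x = 5:
  Term 0 contributes -5 + 0 · 5 = -5
  Term 1 contributes 2 + 1 · 5 = 7
  Term 2 contributes -4 + 2 · 5 = 6
  Term 3 contributes 3 + 3 · 5 = 18
  Term 4 contributes -1 + 4 · 5 = 19
p(5) = ⊕ of these = min[-5, 7, 6, 18, 19] = -5.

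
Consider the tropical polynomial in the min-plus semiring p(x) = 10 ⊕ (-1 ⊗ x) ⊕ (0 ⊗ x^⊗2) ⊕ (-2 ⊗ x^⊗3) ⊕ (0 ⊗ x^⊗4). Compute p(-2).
p(-2) = -8

A tropical monomial a ⊗ x^⊗i evaluates to a + i · x. Evaluating each term at x = -2:
  Term 0 contributes 10 + 0 · -2 = 10
  Term 1 contributes -1 + 1 · -2 = -3
  Term 2 contributes 0 + 2 · -2 = -4
  Term 3 contributes -2 + 3 · -2 = -8
  Term 4 contributes 0 + 4 · -2 = -8
p(-2) = ⊕ of these = min[10, -3, -4, -8, -8] = -8.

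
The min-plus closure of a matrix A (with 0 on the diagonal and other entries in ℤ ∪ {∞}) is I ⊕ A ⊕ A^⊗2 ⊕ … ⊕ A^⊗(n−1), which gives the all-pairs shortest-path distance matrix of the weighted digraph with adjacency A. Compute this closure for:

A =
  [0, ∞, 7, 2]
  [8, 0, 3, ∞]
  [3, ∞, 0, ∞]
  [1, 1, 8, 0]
Closure =
  [0, 3, 6, 2]
  [6, 0, 3, 8]
  [3, 6, 0, 5]
  [1, 1, 4, 0]

This is the Floyd-Warshall all-pairs shortest-path computation. For each intermediate vertex k = 0, 1, …, 3, update dist[i][j] ← min(dist[i][j], dist[i][k] + dist[k][j]). The final matrix gives, for each (i, j), the minimum total weight of any directed path from i to j (possibly empty when i = j).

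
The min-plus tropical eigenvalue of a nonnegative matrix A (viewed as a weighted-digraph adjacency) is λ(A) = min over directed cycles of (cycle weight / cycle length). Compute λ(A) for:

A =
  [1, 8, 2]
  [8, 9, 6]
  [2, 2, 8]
λ(A) = 1

Enumerate directed cycles and compute their means (weight / length). Sample:
  cycle 0 → 0: weight = 1, length = 1, mean = 1/1 ≈ 1.000
  cycle 1 → 1: weight = 9, length = 1, mean = 9/1 ≈ 9.000
  cycle 2 → 2: weight = 8, length = 1, mean = 8/1 ≈ 8.000
  cycle 0 → 1 → 0: weight = 16, length = 2, mean = 16/2 ≈ 8.000
  cycle 0 → 2 → 0: weight = 4, length = 2, mean = 4/2 ≈ 2.000
  cycle 1 → 0 → 1: weight = 16, length = 2, mean = 16/2 ≈ 8.000
Minimum mean = 1.000, attained e.g. along the cycle 0 → 0 with weight 1 and length 1. So λ(A) = 1/1 = 1.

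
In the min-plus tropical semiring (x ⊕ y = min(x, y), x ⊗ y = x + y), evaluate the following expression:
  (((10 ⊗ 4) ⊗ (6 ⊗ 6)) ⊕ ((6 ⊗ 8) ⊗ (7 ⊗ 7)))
(((10 ⊗ 4) ⊗ (6 ⊗ 6)) ⊕ ((6 ⊗ 8) ⊗ (7 ⊗ 7))) = 26

Expand innermost to outermost. Recall ⊕ takes the minimum of its arguments and ⊗ takes their sum. Working out the expression (((10 ⊗ 4) ⊗ (6 ⊗ 6)) ⊕ ((6 ⊗ 8) ⊗ (7 ⊗ 7))) gives 26.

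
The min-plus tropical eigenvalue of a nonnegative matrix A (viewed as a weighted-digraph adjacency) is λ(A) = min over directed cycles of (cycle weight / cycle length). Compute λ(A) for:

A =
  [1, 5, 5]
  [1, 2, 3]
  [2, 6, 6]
λ(A) = 1

Enumerate directed cycles and compute their means (weight / length). Sample:
  cycle 0 → 0: weight = 1, length = 1, mean = 1/1 ≈ 1.000
  cycle 1 → 1: weight = 2, length = 1, mean = 2/1 ≈ 2.000
  cycle 2 → 2: weight = 6, length = 1, mean = 6/1 ≈ 6.000
  cycle 0 → 1 → 0: weight = 6, length = 2, mean = 6/2 ≈ 3.000
  cycle 0 → 2 → 0: weight = 7, length = 2, mean = 7/2 ≈ 3.500
  cycle 1 → 0 → 1: weight = 6, length = 2, mean = 6/2 ≈ 3.000
Minimum mean = 1.000, attained e.g. along the cycle 0 → 0 with weight 1 and length 1. So λ(A) = 1/1 = 1.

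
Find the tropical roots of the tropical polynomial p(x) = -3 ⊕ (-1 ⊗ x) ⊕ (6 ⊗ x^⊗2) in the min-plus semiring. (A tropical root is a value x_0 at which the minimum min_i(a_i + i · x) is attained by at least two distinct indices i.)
Roots: {-7, -2}

Each tropical root is a break point of the lower envelope of the lines y = a_i + i · x (there are 3 lines, with slopes 0, 1, ..., 2). Only the lines that attain the minimum somewhere contribute to roots; other lines are dominated. Here the surviving (envelope) indices are i = 2, i = 1, i = 0.
Intersections between consecutive envelope lines give the roots: for adjacent envelope indices i < j the intersection is x = (a_i − a_j) / (j − i). Reading off the sorted break points: {-7, -2}.
Verification: at each break x_0, at least two indices attain the minimum of min_i(a_i + i · x_0).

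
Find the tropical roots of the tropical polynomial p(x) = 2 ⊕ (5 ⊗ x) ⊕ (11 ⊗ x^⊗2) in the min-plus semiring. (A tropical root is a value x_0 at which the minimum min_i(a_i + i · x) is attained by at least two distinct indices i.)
Roots: {-6, -3}

Each tropical root is a break point of the lower envelope of the lines y = a_i + i · x (there are 3 lines, with slopes 0, 1, ..., 2). Only the lines that attain the minimum somewhere contribute to roots; other lines are dominated. Here the surviving (envelope) indices are i = 2, i = 1, i = 0.
Intersections between consecutive envelope lines give the roots: for adjacent envelope indices i < j the intersection is x = (a_i − a_j) / (j − i). Reading off the sorted break points: {-6, -3}.
Verification: at each break x_0, at least two indices attain the minimum of min_i(a_i + i · x_0).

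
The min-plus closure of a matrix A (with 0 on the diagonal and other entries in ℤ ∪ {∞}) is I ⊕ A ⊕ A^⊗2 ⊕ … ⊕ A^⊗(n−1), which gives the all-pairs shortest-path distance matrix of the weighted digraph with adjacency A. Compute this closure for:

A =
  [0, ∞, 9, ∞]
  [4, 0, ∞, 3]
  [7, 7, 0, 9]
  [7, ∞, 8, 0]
Closure =
  [0, 16, 9, 18]
  [4, 0, 11, 3]
  [7, 7, 0, 9]
  [7, 15, 8, 0]

This is the Floyd-Warshall all-pairs shortest-path computation. For each intermediate vertex k = 0, 1, …, 3, update dist[i][j] ← min(dist[i][j], dist[i][k] + dist[k][j]). The final matrix gives, for each (i, j), the minimum total weight of any directed path from i to j (possibly empty when i = j).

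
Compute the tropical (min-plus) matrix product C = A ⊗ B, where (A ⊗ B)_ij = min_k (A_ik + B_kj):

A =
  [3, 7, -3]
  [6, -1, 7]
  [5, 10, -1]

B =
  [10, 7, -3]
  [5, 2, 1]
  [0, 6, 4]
A ⊗ B =
  [-3, 3, 0]
  [4, 1, 0]
  [-1, 5, 2]

Apply the min-plus product entry-by-entry:
  C[0][0] = min over k of (A[0][0] + B[0][0] = 3 + 10 = 13, A[0][1] + B[1][0] = 7 + 5 = 12, A[0][2] + B[2][0] = -3 + 0 = -3) = -3 (attained at k = 2)
  C[0][1] = min over k of (A[0][0] + B[0][1] = 3 + 7 = 10, A[0][1] + B[1][1] = 7 + 2 = 9, A[0][2] + B[2][1] = -3 + 6 = 3) = 3 (attained at k = 2)
  C[0][2] = min over k of (A[0][0] + B[0][2] = 3 + -3 = 0, A[0][1] + B[1][2] = 7 + 1 = 8, A[0][2] + B[2][2] = -3 + 4 = 1) = 0 (attained at k = 0)
  C[1][0] = min over k of (A[1][0] + B[0][0] = 6 + 10 = 16, A[1][1] + B[1][0] = -1 + 5 = 4, A[1][2] + B[2][0] = 7 + 0 = 7) = 4 (attained at k = 1)
  C[1][1] = min over k of (A[1][0] + B[0][1] = 6 + 7 = 13, A[1][1] + B[1][1] = -1 + 2 = 1, A[1][2] + B[2][1] = 7 + 6 = 13) = 1 (attained at k = 1)
  C[1][2] = min over k of (A[1][0] + B[0][2] = 6 + -3 = 3, A[1][1] + B[1][2] = -1 + 1 = 0, A[1][2] + B[2][2] = 7 + 4 = 11) = 0 (attained at k = 1)
  C[2][0] = min over k of (A[2][0] + B[0][0] = 5 + 10 = 15, A[2][1] + B[1][0] = 10 + 5 = 15, A[2][2] + B[2][0] = -1 + 0 = -1) = -1 (attained at k = 2)
  C[2][1] = min over k of (A[2][0] + B[0][1] = 5 + 7 = 12, A[2][1] + B[1][1] = 10 + 2 = 12, A[2][2] + B[2][1] = -1 + 6 = 5) = 5 (attained at k = 2)
  C[2][2] = min over k of (A[2][0] + B[0][2] = 5 + -3 = 2, A[2][1] + B[1][2] = 10 + 1 = 11, A[2][2] + B[2][2] = -1 + 4 = 3) = 2 (attained at k = 0)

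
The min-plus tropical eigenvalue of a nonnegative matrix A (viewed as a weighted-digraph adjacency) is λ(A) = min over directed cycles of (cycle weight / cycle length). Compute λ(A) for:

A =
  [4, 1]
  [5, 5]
λ(A) = 3

Enumerate directed cycles and compute their means (weight / length). Sample:
  cycle 0 → 0: weight = 4, length = 1, mean = 4/1 ≈ 4.000
  cycle 1 → 1: weight = 5, length = 1, mean = 5/1 ≈ 5.000
  cycle 0 → 1 → 0: weight = 6, length = 2, mean = 6/2 ≈ 3.000
  cycle 1 → 0 → 1: weight = 6, length = 2, mean = 6/2 ≈ 3.000
Minimum mean = 3.000, attained e.g. along the cycle 0 → 1 → 0 with weight 6 and length 2. So λ(A) = 6/2 = 3.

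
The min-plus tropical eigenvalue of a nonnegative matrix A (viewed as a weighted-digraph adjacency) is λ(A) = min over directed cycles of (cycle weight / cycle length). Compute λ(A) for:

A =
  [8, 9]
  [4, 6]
λ(A) = 6

Enumerate directed cycles and compute their means (weight / length). Sample:
  cycle 0 → 0: weight = 8, length = 1, mean = 8/1 ≈ 8.000
  cycle 1 → 1: weight = 6, length = 1, mean = 6/1 ≈ 6.000
  cycle 0 → 1 → 0: weight = 13, length = 2, mean = 13/2 ≈ 6.500
  cycle 1 → 0 → 1: weight = 13, length = 2, mean = 13/2 ≈ 6.500
Minimum mean = 6.000, attained e.g. along the cycle 1 → 1 with weight 6 and length 1. So λ(A) = 6/1 = 6.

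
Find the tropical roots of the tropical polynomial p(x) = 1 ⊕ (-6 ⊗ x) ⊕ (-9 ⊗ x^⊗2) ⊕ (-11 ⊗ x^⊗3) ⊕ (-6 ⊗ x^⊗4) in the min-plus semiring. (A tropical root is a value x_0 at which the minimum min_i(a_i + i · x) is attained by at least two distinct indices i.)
Roots: {-5, 2, 3, 7}

Each tropical root is a break point of the lower envelope of the lines y = a_i + i · x (there are 5 lines, with slopes 0, 1, ..., 4). Only the lines that attain the minimum somewhere contribute to roots; other lines are dominated. Here the surviving (envelope) indices are i = 4, i = 3, i = 2, i = 1, i = 0.
Intersections between consecutive envelope lines give the roots: for adjacent envelope indices i < j the intersection is x = (a_i − a_j) / (j − i). Reading off the sorted break points: {-5, 2, 3, 7}.
Verification: at each break x_0, at least two indices attain the minimum of min_i(a_i + i · x_0).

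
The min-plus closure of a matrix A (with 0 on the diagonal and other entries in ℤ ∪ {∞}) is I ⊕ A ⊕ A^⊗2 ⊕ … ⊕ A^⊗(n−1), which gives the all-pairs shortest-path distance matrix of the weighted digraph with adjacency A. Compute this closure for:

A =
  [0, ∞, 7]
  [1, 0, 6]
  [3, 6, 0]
Closure =
  [0, 13, 7]
  [1, 0, 6]
  [3, 6, 0]

This is the Floyd-Warshall all-pairs shortest-path computation. For each intermediate vertex k = 0, 1, …, 2, update dist[i][j] ← min(dist[i][j], dist[i][k] + dist[k][j]). The final matrix gives, for each (i, j), the minimum total weight of any directed path from i to j (possibly empty when i = j).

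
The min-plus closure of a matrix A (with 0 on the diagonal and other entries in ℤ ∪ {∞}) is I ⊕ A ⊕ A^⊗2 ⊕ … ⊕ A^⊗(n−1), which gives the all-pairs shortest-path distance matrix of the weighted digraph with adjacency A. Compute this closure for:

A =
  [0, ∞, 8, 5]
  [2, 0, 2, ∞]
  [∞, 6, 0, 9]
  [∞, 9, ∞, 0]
Closure =
  [0, 14, 8, 5]
  [2, 0, 2, 7]
  [8, 6, 0, 9]
  [11, 9, 11, 0]

This is the Floyd-Warshall all-pairs shortest-path computation. For each intermediate vertex k = 0, 1, …, 3, update dist[i][j] ← min(dist[i][j], dist[i][k] + dist[k][j]). The final matrix gives, for each (i, j), the minimum total weight of any directed path from i to j (possibly empty when i = j).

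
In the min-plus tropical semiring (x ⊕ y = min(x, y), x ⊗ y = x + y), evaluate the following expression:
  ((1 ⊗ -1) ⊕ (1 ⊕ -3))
((1 ⊗ -1) ⊕ (1 ⊕ -3)) = -3

Expand innermost to outermost. Recall ⊕ takes the minimum of its arguments and ⊗ takes their sum. Working out the expression ((1 ⊗ -1) ⊕ (1 ⊕ -3)) gives -3.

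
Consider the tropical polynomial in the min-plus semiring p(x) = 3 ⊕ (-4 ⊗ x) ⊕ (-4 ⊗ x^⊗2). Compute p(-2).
p(-2) = -8

A tropical monomial a ⊗ x^⊗i evaluates to a + i · x. Evaluating each term at x = -2:
  Term 0 contributes 3 + 0 · -2 = 3
  Term 1 contributes -4 + 1 · -2 = -6
  Term 2 contributes -4 + 2 · -2 = -8
p(-2) = ⊕ of these = min[3, -6, -8] = -8.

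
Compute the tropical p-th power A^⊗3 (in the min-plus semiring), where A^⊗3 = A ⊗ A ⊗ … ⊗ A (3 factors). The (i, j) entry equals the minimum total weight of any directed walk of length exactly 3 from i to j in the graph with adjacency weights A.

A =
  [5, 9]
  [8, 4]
A^⊗3 =
  [15, 17]
  [16, 12]

Each entry (A^⊗3)_ij equals the minimum over all length-3 walks i = v_0 → v_1 → … → v_3 = j of Σ_t A[v_t][v_{t+1}]. For example, for (i, j) = (0, 1) we minimise over 4 possible intermediate vertex sequences; the minimum is 17, attained along the walk 0 → 1 → 1 → 1.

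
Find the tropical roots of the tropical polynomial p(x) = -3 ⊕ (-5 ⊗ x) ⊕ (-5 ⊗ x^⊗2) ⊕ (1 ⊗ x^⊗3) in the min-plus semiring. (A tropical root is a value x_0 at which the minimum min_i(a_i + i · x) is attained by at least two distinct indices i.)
Roots: {-6, 0, 2}

Each tropical root is a break point of the lower envelope of the lines y = a_i + i · x (there are 4 lines, with slopes 0, 1, ..., 3). Only the lines that attain the minimum somewhere contribute to roots; other lines are dominated. Here the surviving (envelope) indices are i = 3, i = 2, i = 1, i = 0.
Intersections between consecutive envelope lines give the roots: for adjacent envelope indices i < j the intersection is x = (a_i − a_j) / (j − i). Reading off the sorted break points: {-6, 0, 2}.
Verification: at each break x_0, at least two indices attain the minimum of min_i(a_i + i · x_0).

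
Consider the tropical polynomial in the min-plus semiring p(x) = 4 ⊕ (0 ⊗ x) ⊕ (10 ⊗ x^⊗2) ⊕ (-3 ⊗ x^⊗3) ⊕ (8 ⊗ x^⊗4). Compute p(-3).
p(-3) = -12

A tropical monomial a ⊗ x^⊗i evaluates to a + i · x. Evaluating each term at x = -3:
  Term 0 contributes 4 + 0 · -3 = 4
  Term 1 contributes 0 + 1 · -3 = -3
  Term 2 contributes 10 + 2 · -3 = 4
  Term 3 contributes -3 + 3 · -3 = -12
  Term 4 contributes 8 + 4 · -3 = -4
p(-3) = ⊕ of these = min[4, -3, 4, -12, -4] = -12.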